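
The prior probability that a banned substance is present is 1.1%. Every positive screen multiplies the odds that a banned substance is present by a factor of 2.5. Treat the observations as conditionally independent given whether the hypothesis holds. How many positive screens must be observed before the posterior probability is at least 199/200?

11

Prior odds = 0.011/0.989 = 11/989.
Likelihood ratio per positive screen = 2.5.
Target odds: 0.995 ÷ 0.005 = 199.
Require 2.5ⁿ ≥ 199 ÷ (11/989) = 196811/11.
2.5¹⁰ = 9765625/1024 falls short of 196811/11 but 2.5¹¹ = 48828125/2048 reaches it, so n = 11.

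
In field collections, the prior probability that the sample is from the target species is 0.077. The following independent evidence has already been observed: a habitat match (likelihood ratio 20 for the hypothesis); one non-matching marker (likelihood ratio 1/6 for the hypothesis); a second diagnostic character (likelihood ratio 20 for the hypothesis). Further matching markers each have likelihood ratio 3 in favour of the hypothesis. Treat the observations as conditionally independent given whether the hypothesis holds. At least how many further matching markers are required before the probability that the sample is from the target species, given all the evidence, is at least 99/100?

3

Prior odds = 0.077/0.923 = 77/923.
Combined Bayes factor of the evidence already in hand = 20 × (1/6) × 20 = 200/3.
Odds after that evidence = (77/923) × 200/3 = 15400/2769.
Target odds = 0.99/0.01 = 99.
Need 3ⁿ ≥ 99 ÷ (15400/2769) = 24921/1400.
3² = 9 falls short of 24921/1400 but 3³ = 27 reaches it, so n = 3.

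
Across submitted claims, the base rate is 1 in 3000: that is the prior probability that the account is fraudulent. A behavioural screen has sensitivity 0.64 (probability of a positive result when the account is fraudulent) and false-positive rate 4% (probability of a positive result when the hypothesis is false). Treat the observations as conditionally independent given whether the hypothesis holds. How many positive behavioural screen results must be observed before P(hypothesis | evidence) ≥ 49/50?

5

Prior odds = (1/3000)/(2999/3000) = 1/2999.
Likelihood ratio of a positive result = 0.64/0.04 = 16.
Target odds: 0.98 ÷ 0.02 = 49.
Need (1/2999) × 16ⁿ ≥ 49, i.e. 16ⁿ ≥ 146951.
16⁴ = 65536 falls short of 146951 but 16⁵ = 1048576 reaches it, so n = 5.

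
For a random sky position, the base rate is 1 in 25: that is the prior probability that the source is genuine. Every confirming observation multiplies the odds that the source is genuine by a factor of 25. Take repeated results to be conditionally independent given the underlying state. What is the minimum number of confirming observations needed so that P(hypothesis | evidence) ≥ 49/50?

3

Prior odds: 0.04 ÷ 0.96 = 1/24.
Likelihood ratio per confirming observation = 25.
Target odds: 0.98 ÷ 0.02 = 49.
Require 25ⁿ ≥ 49 ÷ (1/24) = 1176.
25² = 625 falls short of 1176 but 25³ = 15625 reaches it, so n = 3.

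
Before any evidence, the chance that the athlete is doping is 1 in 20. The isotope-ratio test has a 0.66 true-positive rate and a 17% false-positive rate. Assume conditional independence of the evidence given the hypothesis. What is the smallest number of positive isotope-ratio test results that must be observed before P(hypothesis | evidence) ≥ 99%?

6

Prior odds = 0.05/0.95 = 1/19.
Likelihood ratio of a positive result = 0.66/0.17 = 66/17.
Target posterior odds = 0.99/0.01 = 99.
Require (66/17)ⁿ ≥ 99 ÷ (1/19) = 1881.
(66/17)⁵ ≈882.013 falls short of 1881 but (66/17)⁶ ≈3424.29 reaches it, so n = 6.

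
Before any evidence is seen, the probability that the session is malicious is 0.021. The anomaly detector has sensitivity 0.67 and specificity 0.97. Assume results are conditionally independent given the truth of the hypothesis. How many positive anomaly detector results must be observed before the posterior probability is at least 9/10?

2

Prior odds: 0.021 ÷ 0.979 = 21/979.
False-positive rate = 1 − 0.97 = 0.03; likelihood ratio of a positive = 0.67/0.03 = 67/3.
Target posterior odds = 0.9/0.1 = 9.
Require (67/3)ⁿ ≥ 9 ÷ (21/979) = 2937/7.
(67/3)¹ = 67/3 falls short of 2937/7 but (67/3)² = 4489/9 reaches it, so n = 2.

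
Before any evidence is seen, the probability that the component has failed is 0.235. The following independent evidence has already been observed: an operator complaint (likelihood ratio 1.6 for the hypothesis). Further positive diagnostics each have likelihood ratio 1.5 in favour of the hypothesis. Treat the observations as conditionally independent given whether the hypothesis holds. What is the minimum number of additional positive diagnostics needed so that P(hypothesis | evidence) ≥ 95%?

10

Prior odds = 0.235/0.765 = 47/153.
Bayes factor of the evidence already in hand = 1.6.
Odds after that evidence = (47/153) × 1.6 = 376/765.
Target odds = 0.95/0.05 = 19.
Need 1.5ⁿ ≥ 19 ÷ (376/765) = 14535/376.
1.5⁹ = 19683/512 falls short of 14535/376 but 1.5¹⁰ = 59049/1024 reaches it, so n = 10.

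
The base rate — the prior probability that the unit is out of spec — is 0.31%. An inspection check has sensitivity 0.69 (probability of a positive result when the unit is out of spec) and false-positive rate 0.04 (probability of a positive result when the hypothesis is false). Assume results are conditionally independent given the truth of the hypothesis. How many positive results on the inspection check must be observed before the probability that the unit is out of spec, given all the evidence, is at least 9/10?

Prior odds: 0.0031 ÷ 0.9969 = 31/9969.
Likelihood ratio of a positive result = 0.69/0.04 = 17.25.
Target posterior odds = 0.9/0.1 = 9.
Require 17.25ⁿ ≥ 9 ÷ (31/9969) = 89721/31.
17.25² = 297.5625 falls short of 89721/31 but 17.25³ = 5132.953125 reaches it, so n = 3.

3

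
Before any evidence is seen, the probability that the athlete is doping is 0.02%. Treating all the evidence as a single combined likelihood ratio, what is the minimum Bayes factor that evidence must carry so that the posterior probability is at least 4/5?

19996

Prior odds = 0.0002/0.9998 = 1/4999.
Target odds = 0.8/0.2 = 4.
Required Bayes factor = 4 ÷ (1/4999) = 19996.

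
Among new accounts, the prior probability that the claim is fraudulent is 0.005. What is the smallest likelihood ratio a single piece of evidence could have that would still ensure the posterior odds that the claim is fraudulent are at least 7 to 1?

Prior odds = 0.005/0.995 = 1/199.
Target odds = 7.
Required Bayes factor = 7 ÷ (1/199) = 1393.

1393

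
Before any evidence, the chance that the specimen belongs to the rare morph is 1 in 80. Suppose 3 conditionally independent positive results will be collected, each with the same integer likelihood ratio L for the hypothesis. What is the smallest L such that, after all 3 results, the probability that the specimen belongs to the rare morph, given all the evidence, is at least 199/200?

Prior odds = 0.0125/0.9875 = 1/79.
Target odds = 0.995/0.005 = 199.
Need L³ ≥ 199 ÷ (1/79) = 15721.
25³ = 15625 < 15721 ≤ 17576 = 26³, so L = 26.

26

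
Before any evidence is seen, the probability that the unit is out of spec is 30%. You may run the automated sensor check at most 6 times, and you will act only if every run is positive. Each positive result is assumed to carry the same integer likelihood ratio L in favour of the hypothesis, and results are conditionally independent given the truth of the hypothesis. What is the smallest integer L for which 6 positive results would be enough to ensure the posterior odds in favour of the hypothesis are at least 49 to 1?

3

Prior odds = 0.3/0.7 = 3/7.
Target odds = 49.
Need L⁶ ≥ 49 ÷ (3/7) = 343/3.
2⁶ = 64 < 343/3 ≤ 729 = 3⁶, so L = 3.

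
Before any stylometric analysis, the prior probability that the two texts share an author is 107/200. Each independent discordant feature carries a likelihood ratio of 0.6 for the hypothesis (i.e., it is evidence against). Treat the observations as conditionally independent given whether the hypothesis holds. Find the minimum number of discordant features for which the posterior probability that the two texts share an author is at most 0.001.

14

Prior odds = 0.535/0.465 = 107/93.
Likelihood ratio per discordant feature = 0.6.
Target odds: 0.001 ÷ 0.999 = 1/999.
Require 0.6ⁿ ≤ 1/999 ÷ (107/93) = 31/35631.
0.6¹³ ≈0.00130607 is still above 31/35631 but 0.6¹⁴ ≈0.000783642 is at or below it, so n = 14.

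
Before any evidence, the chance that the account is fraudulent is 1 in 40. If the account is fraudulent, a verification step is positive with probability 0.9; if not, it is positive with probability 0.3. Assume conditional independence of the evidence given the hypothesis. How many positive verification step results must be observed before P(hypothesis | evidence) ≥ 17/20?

Prior odds = 0.025/0.975 = 1/39.
Likelihood ratio of a positive = 0.9/0.3 = 3.
Target posterior odds = 0.85/0.15 = 17/3.
Need (1/39) × 3ⁿ ≥ 17/3, i.e. 3ⁿ ≥ 221.
3⁴ = 81 falls short of 221 but 3⁵ = 243 reaches it, so n = 5.

5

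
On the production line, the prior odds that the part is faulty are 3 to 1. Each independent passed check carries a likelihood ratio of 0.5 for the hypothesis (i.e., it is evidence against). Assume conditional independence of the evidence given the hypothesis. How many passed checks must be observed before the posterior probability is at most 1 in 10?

5

Prior odds = 3.
Likelihood ratio per passed check = 0.5.
Target posterior odds = 0.1/0.9 = 1/9.
Need 3 × 0.5ⁿ ≤ 1/9, i.e. 0.5ⁿ ≤ 1/27.
0.5⁴ = 0.0625 is still above 1/27 but 0.5⁵ = 0.03125 is at or below it, so n = 5.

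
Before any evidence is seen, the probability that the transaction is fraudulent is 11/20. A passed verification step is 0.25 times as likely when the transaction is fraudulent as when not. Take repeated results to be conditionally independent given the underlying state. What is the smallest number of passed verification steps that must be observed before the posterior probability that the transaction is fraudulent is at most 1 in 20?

3

Prior odds = 0.55/0.45 = 11/9.
Likelihood ratio per passed verification step = 0.25.
Target odds: 0.05 ÷ 0.95 = 1/19.
Need (11/9) × 0.25ⁿ ≤ 1/19, i.e. 0.25ⁿ ≤ 9/209.
0.25² = 0.0625 is still above 9/209 but 0.25³ = 0.015625 is at or below it, so n = 3.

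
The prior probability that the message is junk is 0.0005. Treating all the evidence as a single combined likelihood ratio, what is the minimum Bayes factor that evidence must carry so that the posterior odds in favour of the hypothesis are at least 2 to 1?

Prior odds = 0.0005/0.9995 = 1/1999.
Target odds = 2.
Required Bayes factor = 2 ÷ (1/1999) = 3998.

3998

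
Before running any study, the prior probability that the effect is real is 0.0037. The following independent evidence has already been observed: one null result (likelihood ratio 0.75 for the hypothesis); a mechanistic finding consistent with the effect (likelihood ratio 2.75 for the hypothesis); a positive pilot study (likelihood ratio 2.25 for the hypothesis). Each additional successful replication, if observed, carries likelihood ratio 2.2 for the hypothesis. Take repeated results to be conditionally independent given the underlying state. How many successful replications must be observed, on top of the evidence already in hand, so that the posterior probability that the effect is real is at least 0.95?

9

Prior odds = 0.0037/0.9963 = 37/9963.
Combined Bayes factor of the evidence already in hand = 0.75 × 2.75 × 2.25 = 4.640625.
Odds after that evidence = (37/9963) × 4.640625 = 407/23616.
Target odds = 0.95/0.05 = 19.
Need 2.2ⁿ ≥ 19 ÷ (407/23616) = 448704/407.
2.2⁸ = 214358881/390625 falls short of 448704/407 but 2.2⁹ ≈1207.27 reaches it, so n = 9.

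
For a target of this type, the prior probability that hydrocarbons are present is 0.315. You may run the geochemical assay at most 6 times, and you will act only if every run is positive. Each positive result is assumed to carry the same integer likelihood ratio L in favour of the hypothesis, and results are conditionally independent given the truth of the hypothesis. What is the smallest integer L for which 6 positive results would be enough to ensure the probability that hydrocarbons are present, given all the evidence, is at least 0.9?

Prior odds = 0.315/0.685 = 63/137.
Target odds = 0.9/0.1 = 9.
Need L⁶ ≥ 9 ÷ (63/137) = 137/7.
1⁶ = 1 < 137/7 ≤ 64 = 2⁶, so L = 2.

2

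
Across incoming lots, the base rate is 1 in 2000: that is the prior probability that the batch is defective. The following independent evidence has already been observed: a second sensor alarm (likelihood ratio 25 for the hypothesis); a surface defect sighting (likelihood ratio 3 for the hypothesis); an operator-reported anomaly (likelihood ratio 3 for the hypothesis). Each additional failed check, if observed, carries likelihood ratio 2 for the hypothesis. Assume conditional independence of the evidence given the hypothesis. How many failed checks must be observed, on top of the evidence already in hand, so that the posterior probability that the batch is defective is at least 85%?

6

Prior odds = 0.0005/0.9995 = 1/1999.
Combined Bayes factor of the evidence already in hand = 25 × 3 × 3 = 225.
Odds after that evidence = (1/1999) × 225 = 225/1999.
Target odds = 0.85/0.15 = 17/3.
Need 2ⁿ ≥ 17/3 ÷ (225/1999) = 33983/675.
2⁵ = 32 falls short of 33983/675 but 2⁶ = 64 reaches it, so n = 6.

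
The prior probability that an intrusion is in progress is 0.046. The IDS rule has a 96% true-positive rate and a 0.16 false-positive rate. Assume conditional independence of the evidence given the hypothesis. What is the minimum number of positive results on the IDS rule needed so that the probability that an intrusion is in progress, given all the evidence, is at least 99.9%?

6

Prior odds = 0.046/0.954 = 23/477.
Likelihood ratio of a positive result = 0.96/0.16 = 6.
Target odds: 0.999 ÷ 0.001 = 999.
Require 6ⁿ ≥ 999 ÷ (23/477) = 476523/23.
6⁵ = 7776 falls short of 476523/23 but 6⁶ = 46656 reaches it, so n = 6.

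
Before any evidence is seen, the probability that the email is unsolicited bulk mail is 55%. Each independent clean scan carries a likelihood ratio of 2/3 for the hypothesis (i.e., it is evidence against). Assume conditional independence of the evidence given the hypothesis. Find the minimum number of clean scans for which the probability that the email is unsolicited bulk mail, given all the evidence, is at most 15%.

Prior odds: 0.55 ÷ 0.45 = 11/9.
Likelihood ratio per clean scan = 2/3.
Target odds: 0.15 ÷ 0.85 = 3/17.
Need (11/9) × (2/3)ⁿ ≤ 3/17, i.e. (2/3)ⁿ ≤ 27/187.
(2/3)⁴ = 16/81 is still above 27/187 but (2/3)⁵ = 32/243 is at or below it, so n = 5.

5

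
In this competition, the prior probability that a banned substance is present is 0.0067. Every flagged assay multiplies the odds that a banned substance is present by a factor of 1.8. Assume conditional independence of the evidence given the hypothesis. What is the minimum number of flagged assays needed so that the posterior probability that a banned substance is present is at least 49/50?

Prior odds: 0.0067 ÷ 0.9933 = 67/9933.
Likelihood ratio per flagged assay = 1.8.
Target odds: 0.98 ÷ 0.02 = 49.
Require 1.8ⁿ ≥ 49 ÷ (67/9933) = 486717/67.
1.8¹⁵ ≈6746.64 falls short of 486717/67 but 1.8¹⁶ ≈12144 reaches it, so n = 16.

16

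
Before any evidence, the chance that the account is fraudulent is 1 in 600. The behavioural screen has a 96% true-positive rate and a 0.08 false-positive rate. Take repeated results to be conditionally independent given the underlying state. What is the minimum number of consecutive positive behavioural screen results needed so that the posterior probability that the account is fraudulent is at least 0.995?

Prior odds: (1/600) ÷ (599/600) = 1/599.
Likelihood ratio of a positive result = 0.96/0.08 = 12.
Target posterior odds = 0.995/0.005 = 199.
Need (1/599) × 12ⁿ ≥ 199, i.e. 12ⁿ ≥ 119201.
12⁴ = 20736 falls short of 119201 but 12⁵ = 248832 reaches it, so n = 5.

5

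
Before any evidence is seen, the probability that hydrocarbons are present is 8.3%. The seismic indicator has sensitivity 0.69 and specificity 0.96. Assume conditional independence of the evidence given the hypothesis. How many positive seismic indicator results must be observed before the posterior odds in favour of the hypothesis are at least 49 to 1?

Prior odds: 0.083 ÷ 0.917 = 83/917.
False-positive rate = 1 − 0.96 = 0.04; likelihood ratio of a positive = 0.69/0.04 = 17.25.
Target odds = 49.
Need (83/917) × 17.25ⁿ ≥ 49, i.e. 17.25ⁿ ≥ 44933/83.
17.25² = 297.5625 falls short of 44933/83 but 17.25³ = 5132.953125 reaches it, so n = 3.

3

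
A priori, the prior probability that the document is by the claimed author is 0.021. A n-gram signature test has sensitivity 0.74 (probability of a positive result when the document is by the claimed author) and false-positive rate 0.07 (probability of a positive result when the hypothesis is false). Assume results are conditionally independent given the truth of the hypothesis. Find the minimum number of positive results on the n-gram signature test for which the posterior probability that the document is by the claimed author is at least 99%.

4

Prior odds: 0.021 ÷ 0.979 = 21/979.
Likelihood ratio of a positive result = 0.74/0.07 = 74/7.
Target posterior odds = 0.99/0.01 = 99.
Need (21/979) × (74/7)ⁿ ≥ 99, i.e. (74/7)ⁿ ≥ 32307/7.
(74/7)³ = 405224/343 falls short of 32307/7 but (74/7)⁴ = 29986576/2401 reaches it, so n = 4.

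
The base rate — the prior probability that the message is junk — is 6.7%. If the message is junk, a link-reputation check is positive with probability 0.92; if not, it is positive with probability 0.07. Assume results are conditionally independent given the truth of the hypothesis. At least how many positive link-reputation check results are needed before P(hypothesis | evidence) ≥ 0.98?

3

Prior odds: 0.067 ÷ 0.933 = 67/933.
Likelihood ratio of a positive = 0.92/0.07 = 92/7.
Target posterior odds = 0.98/0.02 = 49.
Require (92/7)ⁿ ≥ 49 ÷ (67/933) = 45717/67.
(92/7)² = 8464/49 falls short of 45717/67 but (92/7)³ = 778688/343 reaches it, so n = 3.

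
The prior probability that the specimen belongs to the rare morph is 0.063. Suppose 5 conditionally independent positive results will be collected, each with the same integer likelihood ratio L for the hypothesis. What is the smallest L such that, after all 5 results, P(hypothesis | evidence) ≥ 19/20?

4

Prior odds = 0.063/0.937 = 63/937.
Target odds = 0.95/0.05 = 19.
Need L⁵ ≥ 19 ÷ (63/937) = 17803/63.
3⁵ = 243 < 17803/63 ≤ 1024 = 4⁵, so L = 4.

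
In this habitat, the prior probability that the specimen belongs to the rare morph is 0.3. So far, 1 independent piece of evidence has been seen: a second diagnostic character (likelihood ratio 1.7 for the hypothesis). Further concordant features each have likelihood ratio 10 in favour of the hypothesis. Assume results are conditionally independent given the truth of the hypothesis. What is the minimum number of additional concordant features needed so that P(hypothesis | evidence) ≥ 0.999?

Prior odds = 0.3/0.7 = 3/7.
Bayes factor of the evidence already in hand = 1.7.
Odds after that evidence = (3/7) × 1.7 = 51/70.
Target odds = 0.999/0.001 = 999.
Need 10ⁿ ≥ 999 ÷ (51/70) = 23310/17.
10³ = 1000 falls short of 23310/17 but 10⁴ = 10000 reaches it, so n = 4.

4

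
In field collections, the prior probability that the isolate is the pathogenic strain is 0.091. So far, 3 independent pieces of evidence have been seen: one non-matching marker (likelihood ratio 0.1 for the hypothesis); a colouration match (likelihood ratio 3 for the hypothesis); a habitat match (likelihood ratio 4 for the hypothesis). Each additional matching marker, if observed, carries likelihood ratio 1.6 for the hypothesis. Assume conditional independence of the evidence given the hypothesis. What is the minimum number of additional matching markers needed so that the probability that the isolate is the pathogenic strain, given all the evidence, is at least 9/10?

10

Prior odds = 0.091/0.909 = 91/909.
Combined Bayes factor of the evidence already in hand = 0.1 × 3 × 4 = 1.2.
Odds after that evidence = (91/909) × 1.2 = 182/1515.
Target odds = 0.9/0.1 = 9.
Need 1.6ⁿ ≥ 9 ÷ (182/1515) = 13635/182.
1.6⁹ = 134217728/1953125 falls short of 13635/182 but 1.6¹⁰ ≈109.951 reaches it, so n = 10.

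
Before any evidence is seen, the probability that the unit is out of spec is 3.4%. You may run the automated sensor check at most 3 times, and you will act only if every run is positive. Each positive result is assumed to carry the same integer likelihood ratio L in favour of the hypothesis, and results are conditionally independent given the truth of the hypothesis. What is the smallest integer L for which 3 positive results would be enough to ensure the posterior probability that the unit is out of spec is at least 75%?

5

Prior odds = 0.034/0.966 = 17/483.
Target odds = 0.75/0.25 = 3.
Need L³ ≥ 3 ÷ (17/483) = 1449/17.
4³ = 64 < 1449/17 ≤ 125 = 5³, so L = 5.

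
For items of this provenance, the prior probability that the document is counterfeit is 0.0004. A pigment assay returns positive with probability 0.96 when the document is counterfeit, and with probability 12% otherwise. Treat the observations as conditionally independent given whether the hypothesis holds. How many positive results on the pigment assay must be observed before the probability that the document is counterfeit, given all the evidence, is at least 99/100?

6

Prior odds = 0.0004/0.9996 = 1/2499.
Likelihood ratio of a positive result = 0.96/0.12 = 8.
Target odds: 0.99 ÷ 0.01 = 99.
Need (1/2499) × 8ⁿ ≥ 99, i.e. 8ⁿ ≥ 247401.
8⁵ = 32768 falls short of 247401 but 8⁶ = 262144 reaches it, so n = 6.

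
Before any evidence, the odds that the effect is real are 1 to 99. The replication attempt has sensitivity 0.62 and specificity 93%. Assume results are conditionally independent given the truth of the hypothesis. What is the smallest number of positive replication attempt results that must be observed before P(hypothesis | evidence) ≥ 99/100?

Prior odds = 1/99.
False-positive rate = 1 − 0.93 = 0.07; likelihood ratio of a positive = 0.62/0.07 = 62/7.
Target posterior odds = 0.99/0.01 = 99.
Need (1/99) × (62/7)ⁿ ≥ 99, i.e. (62/7)ⁿ ≥ 9801.
(62/7)⁴ = 14776336/2401 falls short of 9801 but (62/7)⁵ = 916132832/16807 reaches it, so n = 5.

5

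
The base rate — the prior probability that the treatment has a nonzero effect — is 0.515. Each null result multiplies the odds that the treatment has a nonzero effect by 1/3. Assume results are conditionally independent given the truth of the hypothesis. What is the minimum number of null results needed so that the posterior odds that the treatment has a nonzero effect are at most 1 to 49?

4

Prior odds: 0.515 ÷ 0.485 = 103/97.
Likelihood ratio per null result = 1/3.
Target odds = 1/49.
Need (103/97) × (1/3)ⁿ ≤ 1/49, i.e. (1/3)ⁿ ≤ 97/5047.
(1/3)³ = 1/27 is still above 97/5047 but (1/3)⁴ = 1/81 is at or below it, so n = 4.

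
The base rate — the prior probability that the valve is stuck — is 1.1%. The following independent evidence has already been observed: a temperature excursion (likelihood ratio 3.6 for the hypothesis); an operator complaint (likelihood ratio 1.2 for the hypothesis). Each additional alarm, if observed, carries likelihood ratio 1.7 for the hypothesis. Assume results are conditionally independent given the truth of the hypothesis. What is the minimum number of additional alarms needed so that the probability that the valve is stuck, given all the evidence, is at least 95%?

Prior odds = 0.011/0.989 = 11/989.
Combined Bayes factor of the evidence already in hand = 3.6 × 1.2 = 4.32.
Odds after that evidence = (11/989) × 4.32 = 1188/24725.
Target odds = 0.95/0.05 = 19.
Need 1.7ⁿ ≥ 19 ÷ (1188/24725) = 469775/1188.
1.7¹¹ ≈342.719 falls short of 469775/1188 but 1.7¹² ≈582.622 reaches it, so n = 12.

12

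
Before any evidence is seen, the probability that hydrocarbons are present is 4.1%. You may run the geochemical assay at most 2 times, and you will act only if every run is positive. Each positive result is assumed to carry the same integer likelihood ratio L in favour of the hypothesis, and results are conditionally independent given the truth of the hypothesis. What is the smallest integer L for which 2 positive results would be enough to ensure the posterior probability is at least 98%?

34

Prior odds = 0.041/0.959 = 41/959.
Target odds = 0.98/0.02 = 49.
Need L² ≥ 49 ÷ (41/959) = 46991/41.
33² = 1089 < 46991/41 ≤ 1156 = 34², so L = 34.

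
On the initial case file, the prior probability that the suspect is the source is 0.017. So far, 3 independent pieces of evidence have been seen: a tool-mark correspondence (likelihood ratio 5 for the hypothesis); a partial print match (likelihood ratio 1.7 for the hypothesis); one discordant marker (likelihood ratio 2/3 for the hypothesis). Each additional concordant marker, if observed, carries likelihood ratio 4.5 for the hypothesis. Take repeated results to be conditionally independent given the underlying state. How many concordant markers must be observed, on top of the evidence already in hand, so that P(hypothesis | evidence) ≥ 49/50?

5

Prior odds = 0.017/0.983 = 17/983.
Combined Bayes factor of the evidence already in hand = 5 × 1.7 × (2/3) = 17/3.
Odds after that evidence = (17/983) × 17/3 = 289/2949.
Target odds = 0.98/0.02 = 49.
Need 4.5ⁿ ≥ 49 ÷ (289/2949) = 144501/289.
4.5⁴ = 410.0625 falls short of 144501/289 but 4.5⁵ = 1845.28125 reaches it, so n = 5.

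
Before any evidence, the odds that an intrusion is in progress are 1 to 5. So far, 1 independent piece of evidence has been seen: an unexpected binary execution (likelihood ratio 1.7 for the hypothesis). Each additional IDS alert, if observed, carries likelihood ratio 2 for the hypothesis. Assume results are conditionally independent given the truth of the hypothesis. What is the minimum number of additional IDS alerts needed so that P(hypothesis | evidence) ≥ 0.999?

Prior odds = 0.2.
Bayes factor of the evidence already in hand = 1.7.
Odds after that evidence = 0.2 × 1.7 = 0.34.
Target odds = 0.999/0.001 = 999.
Need 2ⁿ ≥ 999 ÷ 0.34 = 49950/17.
2¹¹ = 2048 falls short of 49950/17 but 2¹² = 4096 reaches it, so n = 12.

12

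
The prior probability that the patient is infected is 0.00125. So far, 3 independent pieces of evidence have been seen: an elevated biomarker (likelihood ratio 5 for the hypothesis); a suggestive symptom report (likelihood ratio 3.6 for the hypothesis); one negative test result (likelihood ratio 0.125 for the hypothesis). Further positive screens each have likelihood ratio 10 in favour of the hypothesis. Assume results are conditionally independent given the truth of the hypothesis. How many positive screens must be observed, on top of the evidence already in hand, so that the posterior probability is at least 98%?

Prior odds = 0.00125/0.99875 = 1/799.
Combined Bayes factor of the evidence already in hand = 5 × 3.6 × 0.125 = 2.25.
Odds after that evidence = (1/799) × 2.25 = 9/3196.
Target odds = 0.98/0.02 = 49.
Need 10ⁿ ≥ 49 ÷ (9/3196) = 156604/9.
10⁴ = 10000 falls short of 156604/9 but 10⁵ = 100000 reaches it, so n = 5.

5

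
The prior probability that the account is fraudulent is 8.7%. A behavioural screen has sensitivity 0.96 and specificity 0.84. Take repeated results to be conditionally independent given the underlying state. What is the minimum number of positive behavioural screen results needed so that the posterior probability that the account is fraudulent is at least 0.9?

3

Prior odds: 0.087 ÷ 0.913 = 87/913.
False-positive rate = 1 − 0.84 = 0.16; likelihood ratio of a positive = 0.96/0.16 = 6.
Target posterior odds = 0.9/0.1 = 9.
Require 6ⁿ ≥ 9 ÷ (87/913) = 2739/29.
6² = 36 falls short of 2739/29 but 6³ = 216 reaches it, so n = 3.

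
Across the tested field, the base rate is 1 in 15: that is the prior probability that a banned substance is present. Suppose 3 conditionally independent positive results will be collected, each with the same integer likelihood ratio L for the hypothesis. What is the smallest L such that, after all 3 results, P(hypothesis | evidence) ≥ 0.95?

7

Prior odds = (1/15)/(14/15) = 1/14.
Target odds = 0.95/0.05 = 19.
Need L³ ≥ 19 ÷ (1/14) = 266.
6³ = 216 < 266 ≤ 343 = 7³, so L = 7.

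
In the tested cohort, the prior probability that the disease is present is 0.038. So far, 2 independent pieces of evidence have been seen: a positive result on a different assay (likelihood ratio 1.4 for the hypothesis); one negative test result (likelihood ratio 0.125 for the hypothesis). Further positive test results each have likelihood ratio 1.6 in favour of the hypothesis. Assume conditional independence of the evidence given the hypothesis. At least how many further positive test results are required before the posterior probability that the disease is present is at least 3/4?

Prior odds = 0.038/0.962 = 19/481.
Combined Bayes factor of the evidence already in hand = 1.4 × 0.125 = 0.175.
Odds after that evidence = (19/481) × 0.175 = 133/19240.
Target odds = 0.75/0.25 = 3.
Need 1.6ⁿ ≥ 3 ÷ (133/19240) = 57720/133.
1.6¹² ≈281.475 falls short of 57720/133 but 1.6¹³ ≈450.36 reaches it, so n = 13.

13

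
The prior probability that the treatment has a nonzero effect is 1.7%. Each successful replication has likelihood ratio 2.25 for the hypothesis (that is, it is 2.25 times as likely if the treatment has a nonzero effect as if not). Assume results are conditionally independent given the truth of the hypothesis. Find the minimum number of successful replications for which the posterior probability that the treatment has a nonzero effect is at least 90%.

Prior odds = 0.017/0.983 = 17/983.
Likelihood ratio per successful replication = 2.25.
Target posterior odds = 0.9/0.1 = 9.
Need (17/983) × 2.25ⁿ ≥ 9, i.e. 2.25ⁿ ≥ 8847/17.
2.25⁷ = 4782969/16384 falls short of 8847/17 but 2.25⁸ = 43046721/65536 reaches it, so n = 8.

8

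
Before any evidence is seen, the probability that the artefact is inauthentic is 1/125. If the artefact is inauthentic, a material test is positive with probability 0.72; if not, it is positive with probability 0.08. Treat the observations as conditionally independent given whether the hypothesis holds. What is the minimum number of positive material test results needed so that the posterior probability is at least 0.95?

4

Prior odds: 0.008 ÷ 0.992 = 1/124.
Likelihood ratio of a positive = 0.72/0.08 = 9.
Target posterior odds = 0.95/0.05 = 19.
Require 9ⁿ ≥ 19 ÷ (1/124) = 2356.
9³ = 729 falls short of 2356 but 9⁴ = 6561 reaches it, so n = 4.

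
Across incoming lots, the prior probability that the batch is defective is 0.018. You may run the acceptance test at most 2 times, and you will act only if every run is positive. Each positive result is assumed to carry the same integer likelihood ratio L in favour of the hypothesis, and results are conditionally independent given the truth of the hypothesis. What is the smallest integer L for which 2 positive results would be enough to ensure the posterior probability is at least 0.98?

Prior odds = 0.018/0.982 = 9/491.
Target odds = 0.98/0.02 = 49.
Need L² ≥ 49 ÷ (9/491) = 24059/9.
51² = 2601 < 24059/9 ≤ 2704 = 52², so L = 52.

52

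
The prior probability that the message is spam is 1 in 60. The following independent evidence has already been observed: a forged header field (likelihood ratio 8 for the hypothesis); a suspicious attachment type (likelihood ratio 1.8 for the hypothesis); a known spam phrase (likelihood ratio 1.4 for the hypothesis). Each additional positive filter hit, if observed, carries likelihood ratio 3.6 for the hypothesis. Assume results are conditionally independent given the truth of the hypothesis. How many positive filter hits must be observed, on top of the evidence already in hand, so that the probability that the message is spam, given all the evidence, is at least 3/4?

2

Prior odds = (1/60)/(59/60) = 1/59.
Combined Bayes factor of the evidence already in hand = 8 × 1.8 × 1.4 = 20.16.
Odds after that evidence = (1/59) × 20.16 = 504/1475.
Target odds = 0.75/0.25 = 3.
Need 3.6ⁿ ≥ 3 ÷ (504/1475) = 1475/168.
3.6¹ = 3.6 falls short of 1475/168 but 3.6² = 12.96 reaches it, so n = 2.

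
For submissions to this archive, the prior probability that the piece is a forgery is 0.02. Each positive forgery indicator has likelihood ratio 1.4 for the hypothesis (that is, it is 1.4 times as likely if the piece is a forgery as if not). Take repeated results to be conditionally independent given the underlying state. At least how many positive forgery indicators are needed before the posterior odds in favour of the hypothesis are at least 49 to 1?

Prior odds: 0.02 ÷ 0.98 = 1/49.
Likelihood ratio per positive forgery indicator = 1.4.
Target odds = 49.
Require 1.4ⁿ ≥ 49 ÷ (1/49) = 2401.
1.4²³ ≈2295.86 falls short of 2401 but 1.4²⁴ ≈3214.2 reaches it, so n = 24.

24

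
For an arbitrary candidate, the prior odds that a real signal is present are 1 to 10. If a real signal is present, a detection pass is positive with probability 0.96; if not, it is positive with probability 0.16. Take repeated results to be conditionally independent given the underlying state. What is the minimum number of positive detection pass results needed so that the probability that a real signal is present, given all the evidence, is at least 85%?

Prior odds = 0.1.
Likelihood ratio of a positive = 0.96/0.16 = 6.
Target odds: 0.85 ÷ 0.15 = 17/3.
Require 6ⁿ ≥ 17/3 ÷ 0.1 = 170/3.
6² = 36 falls short of 170/3 but 6³ = 216 reaches it, so n = 3.

3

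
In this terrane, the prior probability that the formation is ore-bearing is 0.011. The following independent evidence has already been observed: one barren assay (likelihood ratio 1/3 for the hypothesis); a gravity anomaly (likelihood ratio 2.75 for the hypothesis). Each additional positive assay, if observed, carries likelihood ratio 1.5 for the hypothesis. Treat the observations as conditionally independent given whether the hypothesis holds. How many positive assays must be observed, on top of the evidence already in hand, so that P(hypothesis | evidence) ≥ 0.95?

19

Prior odds = 0.011/0.989 = 11/989.
Combined Bayes factor of the evidence already in hand = (1/3) × 2.75 = 11/12.
Odds after that evidence = (11/989) × 11/12 = 121/11868.
Target odds = 0.95/0.05 = 19.
Need 1.5ⁿ ≥ 19 ÷ (121/11868) = 225492/121.
1.5¹⁸ = 387420489/262144 falls short of 225492/121 but 1.5¹⁹ ≈2216.84 reaches it, so n = 19.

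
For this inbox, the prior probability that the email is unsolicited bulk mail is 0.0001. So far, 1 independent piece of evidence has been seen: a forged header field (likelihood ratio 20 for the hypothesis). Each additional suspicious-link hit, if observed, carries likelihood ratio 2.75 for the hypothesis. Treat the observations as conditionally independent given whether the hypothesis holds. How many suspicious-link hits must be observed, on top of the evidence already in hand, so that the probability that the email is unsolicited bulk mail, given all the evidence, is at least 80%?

Prior odds = 0.0001/0.9999 = 1/9999.
Bayes factor of the evidence already in hand = 20.
Odds after that evidence = (1/9999) × 20 = 20/9999.
Target odds = 0.8/0.2 = 4.
Need 2.75ⁿ ≥ 4 ÷ (20/9999) = 1999.8.
2.75⁷ = 19487171/16384 falls short of 1999.8 but 2.75⁸ = 214358881/65536 reaches it, so n = 8.

8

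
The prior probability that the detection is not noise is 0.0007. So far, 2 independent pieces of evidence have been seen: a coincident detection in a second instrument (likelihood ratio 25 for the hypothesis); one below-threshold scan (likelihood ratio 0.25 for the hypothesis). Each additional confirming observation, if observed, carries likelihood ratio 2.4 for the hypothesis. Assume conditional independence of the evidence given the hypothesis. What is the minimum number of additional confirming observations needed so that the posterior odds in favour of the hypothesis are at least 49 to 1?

Prior odds = 0.0007/0.9993 = 7/9993.
Combined Bayes factor of the evidence already in hand = 25 × 0.25 = 6.25.
Odds after that evidence = (7/9993) × 6.25 = 175/39972.
Target odds = 49.
Need 2.4ⁿ ≥ 49 ÷ (175/39972) = 11192.16.
2.4¹⁰ ≈6340.34 falls short of 11192.16 but 2.4¹¹ ≈15216.8 reaches it, so n = 11.

11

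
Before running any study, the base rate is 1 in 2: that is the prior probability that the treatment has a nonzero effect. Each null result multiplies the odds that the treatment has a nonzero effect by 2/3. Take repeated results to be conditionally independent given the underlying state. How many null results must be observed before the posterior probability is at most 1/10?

Prior odds: 0.5 ÷ 0.5 = 1.
Likelihood ratio per null result = 2/3.
Target posterior odds = 0.1/0.9 = 1/9.
Require (2/3)ⁿ ≤ 1/9 ÷ 1 = 1/9.
(2/3)⁵ = 32/243 is still above 1/9 but (2/3)⁶ = 64/729 is at or below it, so n = 6.

6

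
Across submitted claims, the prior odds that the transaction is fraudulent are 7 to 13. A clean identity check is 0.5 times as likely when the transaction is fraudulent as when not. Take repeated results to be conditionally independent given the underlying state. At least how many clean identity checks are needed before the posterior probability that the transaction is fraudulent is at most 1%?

6

Prior odds = 7/13.
Likelihood ratio per clean identity check = 0.5.
Target posterior odds = 0.01/0.99 = 1/99.
Need (7/13) × 0.5ⁿ ≤ 1/99, i.e. 0.5ⁿ ≤ 13/693.
0.5⁵ = 0.03125 is still above 13/693 but 0.5⁶ = 0.015625 is at or below it, so n = 6.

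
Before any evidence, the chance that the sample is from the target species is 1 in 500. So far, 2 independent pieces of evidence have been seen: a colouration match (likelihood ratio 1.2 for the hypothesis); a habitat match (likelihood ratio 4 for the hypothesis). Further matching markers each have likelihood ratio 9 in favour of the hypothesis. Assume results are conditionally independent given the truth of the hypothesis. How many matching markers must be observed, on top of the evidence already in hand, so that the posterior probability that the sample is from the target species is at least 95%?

Prior odds = 0.002/0.998 = 1/499.
Combined Bayes factor of the evidence already in hand = 1.2 × 4 = 4.8.
Odds after that evidence = (1/499) × 4.8 = 24/2495.
Target odds = 0.95/0.05 = 19.
Need 9ⁿ ≥ 19 ÷ (24/2495) = 47405/24.
9³ = 729 falls short of 47405/24 but 9⁴ = 6561 reaches it, so n = 4.

4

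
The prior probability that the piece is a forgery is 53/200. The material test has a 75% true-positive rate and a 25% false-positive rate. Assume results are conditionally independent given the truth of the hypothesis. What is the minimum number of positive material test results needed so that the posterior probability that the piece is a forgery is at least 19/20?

Prior odds: 0.265 ÷ 0.735 = 53/147.
Likelihood ratio of a positive result = 0.75/0.25 = 3.
Target odds: 0.95 ÷ 0.05 = 19.
Require 3ⁿ ≥ 19 ÷ (53/147) = 2793/53.
3³ = 27 falls short of 2793/53 but 3⁴ = 81 reaches it, so n = 4.

4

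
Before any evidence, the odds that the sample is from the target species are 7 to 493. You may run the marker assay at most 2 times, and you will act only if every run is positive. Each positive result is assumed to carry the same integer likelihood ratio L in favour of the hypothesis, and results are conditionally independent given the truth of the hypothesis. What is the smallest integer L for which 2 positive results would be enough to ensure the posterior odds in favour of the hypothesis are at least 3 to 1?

Prior odds = 7/493.
Target odds = 3.
Need L² ≥ 3 ÷ (7/493) = 1479/7.
14² = 196 < 1479/7 ≤ 225 = 15², so L = 15.

15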